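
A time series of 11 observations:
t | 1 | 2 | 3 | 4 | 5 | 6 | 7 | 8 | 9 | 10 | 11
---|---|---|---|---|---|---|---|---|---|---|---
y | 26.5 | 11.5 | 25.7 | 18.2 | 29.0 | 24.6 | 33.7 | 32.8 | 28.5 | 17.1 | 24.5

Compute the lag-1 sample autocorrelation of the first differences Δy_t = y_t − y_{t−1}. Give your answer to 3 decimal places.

-0.582

First differences Δy: -15.0, 14.2, -7.5, 10.8, -4.4, 9.1, -0.9, -4.3, -11.4, 7.4
Mean of differences = -0.2000
Numerator Σ(Δy_t−Δȳ)(Δy_{t+1}−Δȳ) = -526.6400
Denominator Σ(Δy_t−Δȳ)² = 905.3200
r_1(Δy) = -526.6400 / 905.3200 = -0.582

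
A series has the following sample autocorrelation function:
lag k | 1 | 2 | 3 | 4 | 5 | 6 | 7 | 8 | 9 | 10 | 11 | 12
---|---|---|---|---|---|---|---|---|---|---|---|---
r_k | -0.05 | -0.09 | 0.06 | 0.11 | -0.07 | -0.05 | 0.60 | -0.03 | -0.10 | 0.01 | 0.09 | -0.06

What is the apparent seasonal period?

7

The largest autocorrelation is r_7 = 0.60; the remaining lags stay at or below 0.11.
The dominant spike at lag 7 indicates a seasonal period of 7.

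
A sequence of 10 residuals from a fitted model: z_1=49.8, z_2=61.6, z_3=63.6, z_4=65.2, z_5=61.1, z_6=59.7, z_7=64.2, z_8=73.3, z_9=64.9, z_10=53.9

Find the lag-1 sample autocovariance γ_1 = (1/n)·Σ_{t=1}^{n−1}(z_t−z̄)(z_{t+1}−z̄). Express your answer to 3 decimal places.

Mean z̄ = (49.8 + 61.6 + 63.6 + 65.2 + 61.1 + 59.7 + 64.2 + 73.3 + 64.9 + 53.9)/10 = 61.7300
Σ_{t=1}^{9}(z_t−z̄)(z_{t+1}−z̄) = 42.3091
γ_1 = 42.3091 / 10 = 4.231

4.231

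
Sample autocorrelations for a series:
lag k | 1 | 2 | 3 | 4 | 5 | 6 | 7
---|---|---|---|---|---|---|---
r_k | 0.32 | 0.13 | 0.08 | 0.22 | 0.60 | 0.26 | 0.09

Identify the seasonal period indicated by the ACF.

The largest autocorrelation is r_5 = 0.60; the remaining lags stay at or below 0.32. The elevated value at lag 1 (0.32), dropping to 0.13 at lag 2, reflects decaying short-term dependence rather than seasonality.
The dominant spike at lag 5 indicates a seasonal period of 5.

5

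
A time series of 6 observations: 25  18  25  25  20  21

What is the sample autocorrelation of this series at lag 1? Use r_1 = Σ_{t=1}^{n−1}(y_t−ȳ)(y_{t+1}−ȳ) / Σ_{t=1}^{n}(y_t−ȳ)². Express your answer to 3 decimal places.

Mean ȳ = (25 + 18 + 25 + 25 + 20 + 21)/6 = 22.3333
Deviations from mean: 2.6667, -4.3333, 2.6667, 2.6667, -2.3333, -1.3333
Numerator Σ_{t=1}^{5}(y_t−ȳ)(y_{t+1}−ȳ) = -19.1111
Denominator Σ(y_t−ȳ)² = 47.3333
r_1 = -19.1111 / 47.3333 = -0.404

-0.404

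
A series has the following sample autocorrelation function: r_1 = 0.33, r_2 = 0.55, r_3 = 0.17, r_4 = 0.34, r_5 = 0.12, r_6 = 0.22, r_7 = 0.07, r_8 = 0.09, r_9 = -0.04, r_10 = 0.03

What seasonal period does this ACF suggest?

2

The largest autocorrelation is r_2 = 0.55, with a weaker echo at lag 4 (0.34); the remaining lags stay at or below 0.33.
The dominant spike at lag 2 indicates a seasonal period of 2.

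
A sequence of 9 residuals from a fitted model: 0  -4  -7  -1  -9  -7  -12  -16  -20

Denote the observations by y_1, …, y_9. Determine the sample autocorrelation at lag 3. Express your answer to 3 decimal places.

0.066

Mean ȳ = (0 − 4 − 7 − 1 − 9 − 7 − 12 − 16 − 20)/9 = -8.4444
Σ(y_t−ȳ)(y_{t+3}−ȳ) = (62.8642) + (-2.4691) + (2.0864) + (-26.4691) + (4.1975) + (-16.6914) = 23.5185
Denominator Σ(y_t−ȳ)² = 354.2222
r_3 = 23.5185 / 354.2222 = 0.066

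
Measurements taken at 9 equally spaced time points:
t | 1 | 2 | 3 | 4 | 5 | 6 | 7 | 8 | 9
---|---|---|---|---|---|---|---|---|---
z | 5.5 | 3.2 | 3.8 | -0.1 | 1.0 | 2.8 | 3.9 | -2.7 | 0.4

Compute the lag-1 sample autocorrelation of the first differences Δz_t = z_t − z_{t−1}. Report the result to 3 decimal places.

First differences Δz: -2.3, 0.6, -3.9, 1.1, 1.8, 1.1, -6.6, 3.1
Mean of differences = -0.6375
Numerator Σ(Δz_t−Δz̄)(Δz_{t+1}−Δz̄) = -35.9377
Denominator Σ(Δz_t−Δz̄)² = 76.4388
r_1(Δz) = -35.9377 / 76.4388 = -0.470

-0.470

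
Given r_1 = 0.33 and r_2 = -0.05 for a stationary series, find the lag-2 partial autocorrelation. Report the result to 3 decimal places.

-0.178

φ_{22} = (r_2 − r_1²) / (1 − r_1²)
r_1² = (0.33)² = 0.1089
Numerator = -0.05 − 0.1089 = -0.1589; denominator = 1 − 0.1089 = 0.8911
φ_{22} = -0.1589 / 0.8911 = -0.178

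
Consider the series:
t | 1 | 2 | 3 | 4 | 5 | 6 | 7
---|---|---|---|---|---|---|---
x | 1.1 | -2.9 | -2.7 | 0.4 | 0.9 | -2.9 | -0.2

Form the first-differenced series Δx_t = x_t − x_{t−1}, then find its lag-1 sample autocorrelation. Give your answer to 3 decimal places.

-0.229

First differences Δx: -4.0, 0.2, 3.1, 0.5, -3.8, 2.7
Mean of differences = -0.2167
Numerator Σ(Δx_t−Δx̄)(Δx_{t+1}−Δx̄) = -10.8369
Denominator Σ(Δx_t−Δx̄)² = 47.3483
r_1(Δx) = -10.8369 / 47.3483 = -0.229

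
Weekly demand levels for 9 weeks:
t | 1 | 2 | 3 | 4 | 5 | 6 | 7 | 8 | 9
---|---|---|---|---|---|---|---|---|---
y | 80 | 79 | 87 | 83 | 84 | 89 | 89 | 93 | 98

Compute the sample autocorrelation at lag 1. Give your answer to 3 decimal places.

Mean ȳ = (80 + 79 + 87 + 83 + 84 + 89 + 89 + 93 + 98)/9 = 86.8889
Numerator Σ_{t=1}^{8}(y_t−ȳ)(y_{t+1}−ȳ) = 143.4321
Denominator Σ(y_t−ȳ)² = 302.8889
r_1 = 143.4321 / 302.8889 = 0.474

0.474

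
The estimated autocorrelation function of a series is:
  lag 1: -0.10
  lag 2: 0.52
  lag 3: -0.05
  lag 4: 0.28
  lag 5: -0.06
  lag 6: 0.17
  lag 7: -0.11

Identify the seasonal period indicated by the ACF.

2

The largest autocorrelation is r_2 = 0.52, with weaker echoes at lags 4 (0.28) and 6 (0.17); the remaining lags stay at or below -0.05.
The dominant spike at lag 2 indicates a seasonal period of 2.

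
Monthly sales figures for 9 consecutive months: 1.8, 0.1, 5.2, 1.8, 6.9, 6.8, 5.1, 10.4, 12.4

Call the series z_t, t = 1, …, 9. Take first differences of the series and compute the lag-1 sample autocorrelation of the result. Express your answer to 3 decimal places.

-0.658

First differences Δz: -1.7, 5.1, -3.4, 5.1, -0.1, -1.7, 5.3, 2.0
Mean of differences = 1.3250
Numerator Σ(Δz_t−Δz̄)(Δz_{t+1}−Δz̄) = -57.5031
Denominator Σ(Δz_t−Δz̄)² = 87.4150
r_1(Δz) = -57.5031 / 87.4150 = -0.658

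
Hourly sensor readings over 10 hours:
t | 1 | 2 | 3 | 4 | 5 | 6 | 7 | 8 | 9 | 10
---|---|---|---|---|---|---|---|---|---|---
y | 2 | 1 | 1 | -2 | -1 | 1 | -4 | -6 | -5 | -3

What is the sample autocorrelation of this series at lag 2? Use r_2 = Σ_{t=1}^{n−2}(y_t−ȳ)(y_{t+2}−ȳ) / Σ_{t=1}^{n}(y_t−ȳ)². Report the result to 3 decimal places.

0.142

Mean ȳ = (2 + 1 + 1 − 2 − 1 + 1 − 4 − 6 − 5 − 3)/10 = -1.6000
Numerator Σ_{t=1}^{8}(y_t−ȳ)(y_{t+2}−ȳ) = 10.2800
Denominator Σ(y_t−ȳ)² = 72.4000
r_2 = 10.2800 / 72.4000 = 0.142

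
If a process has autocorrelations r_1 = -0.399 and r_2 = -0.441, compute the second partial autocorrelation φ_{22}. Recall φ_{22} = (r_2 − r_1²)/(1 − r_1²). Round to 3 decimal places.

-0.714

φ_{22} = (r_2 − r_1²) / (1 − r_1²)
r_1² = (-0.399)² = 0.159201
Numerator = -0.441 − 0.1592 = -0.6002; denominator = 1 − 0.1592 = 0.8408
φ_{22} = -0.6002 / 0.8408 = -0.714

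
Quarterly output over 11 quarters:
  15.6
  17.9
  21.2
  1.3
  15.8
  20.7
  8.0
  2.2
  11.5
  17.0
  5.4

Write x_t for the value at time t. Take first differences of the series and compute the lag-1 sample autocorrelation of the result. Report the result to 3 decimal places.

First differences Δx: 2.3, 3.3, -19.9, 14.5, 4.9, -12.7, -5.8, 9.3, 5.5, -11.6
Mean of differences = -1.0200
Numerator Σ(Δx_t−Δx̄)(Δx_{t+1}−Δx̄) = -332.6984
Denominator Σ(Δx_t−Δx̄)² = 1082.2760
r_1(Δx) = -332.6984 / 1082.2760 = -0.307

-0.307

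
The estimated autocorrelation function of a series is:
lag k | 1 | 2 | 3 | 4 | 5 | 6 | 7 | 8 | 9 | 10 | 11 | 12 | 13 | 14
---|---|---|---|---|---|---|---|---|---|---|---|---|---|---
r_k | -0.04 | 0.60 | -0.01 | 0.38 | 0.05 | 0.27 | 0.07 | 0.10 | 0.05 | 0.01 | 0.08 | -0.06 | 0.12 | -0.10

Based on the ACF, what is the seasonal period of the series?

The largest autocorrelation is r_2 = 0.60, with weaker echoes at lags 4 (0.38) and 6 (0.27); the remaining lags stay at or below 0.12.
The dominant spike at lag 2 indicates a seasonal period of 2.

2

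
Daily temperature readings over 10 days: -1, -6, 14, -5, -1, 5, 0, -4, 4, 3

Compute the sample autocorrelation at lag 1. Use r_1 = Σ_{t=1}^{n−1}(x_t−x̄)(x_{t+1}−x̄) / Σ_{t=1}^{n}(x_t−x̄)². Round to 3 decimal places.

Mean x̄ = (-1 − 6 + 14 − 5 − 1 + 5 + 0 − 4 + 4 + 3)/10 = 0.9000
Numerator Σ_{t=1}^{9}(x_t−x̄)(x_{t+1}−x̄) = -159.1100
Denominator Σ(x_t−x̄)² = 316.9000
r_1 = -159.1100 / 316.9000 = -0.502

-0.502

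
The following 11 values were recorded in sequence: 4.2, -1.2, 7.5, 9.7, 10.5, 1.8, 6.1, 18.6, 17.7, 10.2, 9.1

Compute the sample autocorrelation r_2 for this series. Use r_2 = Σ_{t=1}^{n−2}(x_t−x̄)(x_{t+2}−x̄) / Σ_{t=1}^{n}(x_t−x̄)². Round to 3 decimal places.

-0.250

Mean x̄ = (4.2 − 1.2 + 7.5 + 9.7 + 10.5 + 1.8 + 6.1 + 18.6 + 17.7 + 10.2 + 9.1)/11 = 8.5636
Numerator Σ_{t=1}^{9}(x_t−x̄)(x_{t+2}−x̄) = -90.0372
Denominator Σ(x_t−x̄)² = 359.5255
r_2 = -90.0372 / 359.5255 = -0.250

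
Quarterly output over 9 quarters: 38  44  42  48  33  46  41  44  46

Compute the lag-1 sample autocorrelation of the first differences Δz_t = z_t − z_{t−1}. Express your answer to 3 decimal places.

-0.768

First differences Δz: 6, -2, 6, -15, 13, -5, 3, 2
Mean of differences = 1.0000
Numerator Σ(Δz_t−Δz̄)(Δz_{t+1}−Δz̄) = -384.0000
Denominator Σ(Δz_t−Δz̄)² = 500.0000
r_1(Δz) = -384.0000 / 500.0000 = -0.768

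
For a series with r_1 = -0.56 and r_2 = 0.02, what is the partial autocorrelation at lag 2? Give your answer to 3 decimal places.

φ_{22} = (r_2 − r_1²) / (1 − r_1²)
r_1² = (-0.56)² = 0.3136
Numerator = 0.02 − 0.3136 = -0.2936; denominator = 1 − 0.3136 = 0.6864
φ_{22} = -0.2936 / 0.6864 = -0.428

-0.428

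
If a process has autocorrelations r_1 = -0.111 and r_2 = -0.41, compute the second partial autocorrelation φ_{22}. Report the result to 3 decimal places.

-0.428

φ_{22} = (r_2 − r_1²) / (1 − r_1²)
r_1² = (-0.111)² = 0.012321
Numerator = -0.41 − 0.0123 = -0.4223; denominator = 1 − 0.0123 = 0.9877
φ_{22} = -0.4223 / 0.9877 = -0.428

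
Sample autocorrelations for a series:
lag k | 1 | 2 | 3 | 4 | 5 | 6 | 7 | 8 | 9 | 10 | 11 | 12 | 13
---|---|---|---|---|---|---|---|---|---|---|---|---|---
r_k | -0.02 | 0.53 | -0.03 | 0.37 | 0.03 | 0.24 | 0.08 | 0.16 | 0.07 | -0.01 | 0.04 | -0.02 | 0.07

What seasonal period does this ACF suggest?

The largest autocorrelation is r_2 = 0.53, with weaker echoes at lags 4 (0.37), 6 (0.24) and 8 (0.16); the remaining lags stay at or below 0.08.
The dominant spike at lag 2 indicates a seasonal period of 2.

2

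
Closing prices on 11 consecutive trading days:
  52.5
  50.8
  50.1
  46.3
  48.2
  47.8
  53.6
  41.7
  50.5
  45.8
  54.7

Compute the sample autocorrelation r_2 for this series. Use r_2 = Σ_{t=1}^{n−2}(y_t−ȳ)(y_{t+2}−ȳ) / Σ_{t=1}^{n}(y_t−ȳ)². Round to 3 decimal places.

Mean ȳ = (52.5 + 50.8 + 50.1 + 46.3 + 48.2 + 47.8 + 53.6 + 41.7 + 50.5 + 45.8 + 54.7)/11 = 49.2727
Numerator Σ_{t=1}^{9}(y_t−ȳ)(y_{t+2}−ȳ) = 46.4003
Denominator Σ(y_t−ȳ)² = 144.6818
r_2 = 46.4003 / 144.6818 = 0.321

0.321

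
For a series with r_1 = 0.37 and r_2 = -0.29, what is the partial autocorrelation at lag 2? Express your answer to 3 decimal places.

φ_{22} = (r_2 − r_1²) / (1 − r_1²)
r_1² = (0.37)² = 0.1369
Numerator = -0.29 − 0.1369 = -0.4269; denominator = 1 − 0.1369 = 0.8631
φ_{22} = -0.4269 / 0.8631 = -0.495

-0.495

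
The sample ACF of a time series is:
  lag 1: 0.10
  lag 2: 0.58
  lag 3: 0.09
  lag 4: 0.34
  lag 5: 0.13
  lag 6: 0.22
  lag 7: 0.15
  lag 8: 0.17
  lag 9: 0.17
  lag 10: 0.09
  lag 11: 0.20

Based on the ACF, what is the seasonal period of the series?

The largest autocorrelation is r_2 = 0.58, with weaker echoes at lags 4 (0.34) and 6 (0.22); the remaining lags stay at or below 0.20.
The dominant spike at lag 2 indicates a seasonal period of 2.

2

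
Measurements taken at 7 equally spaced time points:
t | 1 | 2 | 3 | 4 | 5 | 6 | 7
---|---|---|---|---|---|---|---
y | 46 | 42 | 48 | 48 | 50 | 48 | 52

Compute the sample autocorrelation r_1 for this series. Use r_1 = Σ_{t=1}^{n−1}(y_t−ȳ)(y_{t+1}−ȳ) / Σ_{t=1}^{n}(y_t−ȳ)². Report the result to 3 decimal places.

Mean ȳ = (46 + 42 + 48 + 48 + 50 + 48 + 52)/7 = 47.7143
Deviations from mean: -1.7143, -5.7143, 0.2857, 0.2857, 2.2857, 0.2857, 4.2857
Σ(y_t−ȳ)(y_{t+1}−ȳ) = (9.7959) + (-1.6327) + (0.0816) + (0.6531) + (0.6531) + (1.2245) = 10.7755
Denominator Σ(y_t−ȳ)² = 59.4286
r_1 = 10.7755 / 59.4286 = 0.181

0.181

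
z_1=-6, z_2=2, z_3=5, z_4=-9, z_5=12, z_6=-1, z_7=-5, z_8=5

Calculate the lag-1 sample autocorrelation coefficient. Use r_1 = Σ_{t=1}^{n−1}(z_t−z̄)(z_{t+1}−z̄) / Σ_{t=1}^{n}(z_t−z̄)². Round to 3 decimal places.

-0.555

Mean z̄ = (-6 + 2 + 5 − 9 + 12 − 1 − 5 + 5)/8 = 0.3750
Numerator Σ_{t=1}^{7}(z_t−z̄)(z_{t+1}−z̄) = -188.6406
Denominator Σ(z_t−z̄)² = 339.8750
r_1 = -188.6406 / 339.8750 = -0.555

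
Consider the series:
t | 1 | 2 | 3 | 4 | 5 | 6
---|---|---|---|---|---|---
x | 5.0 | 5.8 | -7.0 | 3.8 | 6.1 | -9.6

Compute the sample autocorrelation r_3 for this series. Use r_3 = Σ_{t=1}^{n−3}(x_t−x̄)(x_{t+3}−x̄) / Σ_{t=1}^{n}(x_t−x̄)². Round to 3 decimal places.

0.483

Mean x̄ = (5.0 + 5.8 − 7.0 + 3.8 + 6.1 − 9.6)/6 = 0.6833
Deviations from mean: 4.3167, 5.1167, -7.6833, 3.1167, 5.4167, -10.2833
Numerator Σ_{t=1}^{3}(x_t−x̄)(x_{t+3}−x̄) = 120.1792
Denominator Σ(x_t−x̄)² = 248.6483
r_3 = 120.1792 / 248.6483 = 0.483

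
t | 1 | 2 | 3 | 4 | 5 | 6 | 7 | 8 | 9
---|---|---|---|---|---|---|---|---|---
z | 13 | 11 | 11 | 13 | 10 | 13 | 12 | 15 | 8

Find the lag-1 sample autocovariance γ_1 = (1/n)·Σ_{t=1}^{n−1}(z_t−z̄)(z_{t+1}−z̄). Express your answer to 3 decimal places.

-1.870

Mean z̄ = (13 + 11 + 11 + 13 + 10 + 13 + 12 + 15 + 8)/9 = 11.7778
Σ_{t=1}^{8}(z_t−z̄)(z_{t+1}−z̄) = -16.8272
γ_1 = -16.8272 / 9 = -1.870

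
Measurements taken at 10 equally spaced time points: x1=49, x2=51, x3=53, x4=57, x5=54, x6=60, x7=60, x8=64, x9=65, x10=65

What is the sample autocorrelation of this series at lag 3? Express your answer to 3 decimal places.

0.091

Mean x̄ = (49 + 51 + 53 + 57 + 54 + 60 + 60 + 64 + 65 + 65)/10 = 57.8000
Σ(x_t−x̄)(x_{t+3}−x̄) = (7.0400) + (25.8400) + (-10.5600) + (-1.7600) + (-23.5600) + (15.8400) + (15.8400) = 28.6800
Denominator Σ(x_t−x̄)² = 313.6000
r_3 = 28.6800 / 313.6000 = 0.091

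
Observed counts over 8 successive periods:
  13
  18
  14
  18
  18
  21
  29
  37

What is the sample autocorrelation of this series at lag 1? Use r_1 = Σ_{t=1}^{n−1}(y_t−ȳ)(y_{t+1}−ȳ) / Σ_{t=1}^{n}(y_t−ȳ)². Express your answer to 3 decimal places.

Mean ȳ = (13 + 18 + 14 + 18 + 18 + 21 + 29 + 37)/8 = 21.0000
Deviations from mean: -8.0000, -3.0000, -7.0000, -3.0000, -3.0000, 0.0000, 8.0000, 16.0000
Numerator Σ_{t=1}^{7}(y_t−ȳ)(y_{t+1}−ȳ) = 203.0000
Denominator Σ(y_t−ȳ)² = 460.0000
r_1 = 203.0000 / 460.0000 = 0.441

0.441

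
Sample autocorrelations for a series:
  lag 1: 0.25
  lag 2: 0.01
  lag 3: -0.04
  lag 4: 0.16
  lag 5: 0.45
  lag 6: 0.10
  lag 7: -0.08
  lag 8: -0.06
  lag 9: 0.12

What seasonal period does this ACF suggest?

5

The largest autocorrelation is r_5 = 0.45; the remaining lags stay at or below 0.25. The elevated value at lag 1 (0.25), dropping to 0.01 at lag 2, reflects decaying short-term dependence rather than seasonality.
The dominant spike at lag 5 indicates a seasonal period of 5.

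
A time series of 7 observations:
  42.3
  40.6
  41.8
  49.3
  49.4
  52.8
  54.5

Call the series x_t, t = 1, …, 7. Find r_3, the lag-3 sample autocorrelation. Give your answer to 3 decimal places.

-0.209

Mean x̄ = (42.3 + 40.6 + 41.8 + 49.3 + 49.4 + 52.8 + 54.5)/7 = 47.2429
Σ(x_t−x̄)(x_{t+3}−x̄) = (-10.1682) + (-14.3296) + (-30.2467) + (14.9290) = -39.8155
Denominator Σ(x_t−x̄)² = 190.6171
r_3 = -39.8155 / 190.6171 = -0.209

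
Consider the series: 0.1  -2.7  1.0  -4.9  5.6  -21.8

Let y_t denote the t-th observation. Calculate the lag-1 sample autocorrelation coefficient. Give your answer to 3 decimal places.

-0.387

Mean ȳ = (0.1 − 2.7 + 1.0 − 4.9 + 5.6 − 21.8)/6 = -3.7833
Deviations from mean: 3.8833, 1.0833, 4.7833, -1.1167, 9.3833, -18.0167
Σ(y_t−ȳ)(y_{t+1}−ȳ) = (4.2069) + (5.1819) + (-5.3414) + (-10.4781) + (-169.0564) = -175.4869
Denominator Σ(y_t−ȳ)² = 453.0283
r_1 = -175.4869 / 453.0283 = -0.387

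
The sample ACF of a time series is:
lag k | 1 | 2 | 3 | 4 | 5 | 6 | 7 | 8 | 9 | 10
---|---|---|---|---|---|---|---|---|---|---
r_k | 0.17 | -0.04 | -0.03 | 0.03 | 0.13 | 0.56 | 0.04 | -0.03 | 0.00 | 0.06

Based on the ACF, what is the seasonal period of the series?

6

The largest autocorrelation is r_6 = 0.56; the remaining lags stay at or below 0.17.
The dominant spike at lag 6 indicates a seasonal period of 6.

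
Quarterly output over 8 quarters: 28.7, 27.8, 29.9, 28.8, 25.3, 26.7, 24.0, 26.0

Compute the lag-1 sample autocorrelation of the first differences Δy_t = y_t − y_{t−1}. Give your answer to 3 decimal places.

First differences Δy: -0.9, 2.1, -1.1, -3.5, 1.4, -2.7, 2.0
Mean of differences = -0.3857
Numerator Σ(Δy_t−Δȳ)(Δy_{t+1}−Δȳ) = -16.0445
Denominator Σ(Δy_t−Δȳ)² = 30.8886
r_1(Δy) = -16.0445 / 30.8886 = -0.519

-0.519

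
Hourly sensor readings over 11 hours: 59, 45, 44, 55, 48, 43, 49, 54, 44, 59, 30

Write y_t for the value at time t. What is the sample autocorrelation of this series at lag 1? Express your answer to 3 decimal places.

-0.440

Mean ȳ = (59 + 45 + 44 + 55 + 48 + 43 + 49 + 54 + 44 + 59 + 30)/11 = 48.1818
Numerator Σ_{t=1}^{10}(y_t−ȳ)(y_{t+1}−ȳ) = -315.6694
Denominator Σ(y_t−ȳ)² = 717.6364
r_1 = -315.6694 / 717.6364 = -0.440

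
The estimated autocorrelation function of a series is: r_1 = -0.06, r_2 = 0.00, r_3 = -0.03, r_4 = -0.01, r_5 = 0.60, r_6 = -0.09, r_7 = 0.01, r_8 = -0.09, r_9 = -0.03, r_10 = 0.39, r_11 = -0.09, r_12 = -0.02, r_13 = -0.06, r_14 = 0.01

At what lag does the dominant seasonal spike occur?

5

The largest autocorrelation is r_5 = 0.60, with a weaker echo at lag 10 (0.39); the remaining lags stay at or below 0.01.
The dominant spike at lag 5 indicates a seasonal period of 5.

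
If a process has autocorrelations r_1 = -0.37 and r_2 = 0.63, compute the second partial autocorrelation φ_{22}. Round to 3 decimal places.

φ_{22} = (r_2 − r_1²) / (1 − r_1²)
r_1² = (-0.37)² = 0.1369
Numerator = 0.63 − 0.1369 = 0.4931; denominator = 1 − 0.1369 = 0.8631
φ_{22} = 0.4931 / 0.8631 = 0.571

0.571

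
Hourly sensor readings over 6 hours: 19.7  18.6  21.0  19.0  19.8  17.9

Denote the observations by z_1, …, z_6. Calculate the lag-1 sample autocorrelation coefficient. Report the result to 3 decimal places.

-0.492

Mean z̄ = (19.7 + 18.6 + 21.0 + 19.0 + 19.8 + 17.9)/6 = 19.3333
Σ(z_t−z̄)(z_{t+1}−z̄) = (-0.2689) + (-1.2222) + (-0.5556) + (-0.1556) + (-0.6689) = -2.8711
Denominator Σ(z_t−z̄)² = 5.8333
r_1 = -2.8711 / 5.8333 = -0.492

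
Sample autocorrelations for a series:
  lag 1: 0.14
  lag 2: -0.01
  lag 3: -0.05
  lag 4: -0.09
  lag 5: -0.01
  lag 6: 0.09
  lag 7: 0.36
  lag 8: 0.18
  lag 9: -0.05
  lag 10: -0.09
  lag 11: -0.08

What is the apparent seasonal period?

The largest autocorrelation is r_7 = 0.36; the remaining lags stay at or below 0.18.
The dominant spike at lag 7 indicates a seasonal period of 7.

7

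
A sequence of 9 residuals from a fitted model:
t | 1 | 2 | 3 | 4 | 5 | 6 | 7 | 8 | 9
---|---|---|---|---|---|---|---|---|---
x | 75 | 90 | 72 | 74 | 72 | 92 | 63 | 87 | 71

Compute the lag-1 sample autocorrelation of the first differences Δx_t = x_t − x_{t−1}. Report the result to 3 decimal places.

-0.766

First differences Δx: 15, -18, 2, -2, 20, -29, 24, -16
Mean of differences = -0.5000
Numerator Σ(Δx_t−Δx̄)(Δx_{t+1}−Δx̄) = -2011.7500
Denominator Σ(Δx_t−Δx̄)² = 2628.0000
r_1(Δx) = -2011.7500 / 2628.0000 = -0.766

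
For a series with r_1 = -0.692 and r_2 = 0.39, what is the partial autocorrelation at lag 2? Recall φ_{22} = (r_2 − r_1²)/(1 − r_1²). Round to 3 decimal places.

φ_{22} = (r_2 − r_1²) / (1 − r_1²)
r_1² = (-0.692)² = 0.478864
Numerator = 0.39 − 0.4789 = -0.0889; denominator = 1 − 0.4789 = 0.5211
φ_{22} = -0.0889 / 0.5211 = -0.171

-0.171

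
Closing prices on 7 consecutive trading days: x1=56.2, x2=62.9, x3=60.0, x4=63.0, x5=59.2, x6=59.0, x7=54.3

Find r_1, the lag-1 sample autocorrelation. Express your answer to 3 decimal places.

Mean x̄ = (56.2 + 62.9 + 60.0 + 63.0 + 59.2 + 59.0 + 54.3)/7 = 59.2286
Σ(x_t−x̄)(x_{t+1}−x̄) = (-11.1192) + (2.8322) + (2.9094) + (-0.1078) + (0.0065) + (1.1265) = -4.3522
Denominator Σ(x_t−x̄)² = 61.8143
r_1 = -4.3522 / 61.8143 = -0.070

-0.070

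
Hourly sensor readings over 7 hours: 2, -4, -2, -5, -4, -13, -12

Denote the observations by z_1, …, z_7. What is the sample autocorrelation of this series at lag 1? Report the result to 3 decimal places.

Mean z̄ = (2 − 4 − 2 − 5 − 4 − 13 − 12)/7 = -5.4286
Deviations from mean: 7.4286, 1.4286, 3.4286, 0.4286, 1.4286, -7.5714, -6.5714
Numerator Σ_{t=1}^{6}(z_t−z̄)(z_{t+1}−z̄) = 56.5306
Denominator Σ(z_t−z̄)² = 171.7143
r_1 = 56.5306 / 171.7143 = 0.329

0.329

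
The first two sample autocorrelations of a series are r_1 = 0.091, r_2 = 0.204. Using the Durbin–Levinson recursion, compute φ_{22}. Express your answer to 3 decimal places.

0.197

φ_{22} = (r_2 − r_1²) / (1 − r_1²)
r_1² = (0.091)² = 0.008281
Numerator = 0.204 − 0.0083 = 0.1957; denominator = 1 − 0.0083 = 0.9917
φ_{22} = 0.1957 / 0.9917 = 0.197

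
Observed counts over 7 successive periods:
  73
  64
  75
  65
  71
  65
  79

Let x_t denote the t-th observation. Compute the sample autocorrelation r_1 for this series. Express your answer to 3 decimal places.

-0.622

Mean x̄ = (73 + 64 + 75 + 65 + 71 + 65 + 79)/7 = 70.2857
Deviations from mean: 2.7143, -6.2857, 4.7143, -5.2857, 0.7143, -5.2857, 8.7143
Σ(x_t−x̄)(x_{t+1}−x̄) = (-17.0612) + (-29.6327) + (-24.9184) + (-3.7755) + (-3.7755) + (-46.0612) = -125.2245
Denominator Σ(x_t−x̄)² = 201.4286
r_1 = -125.2245 / 201.4286 = -0.622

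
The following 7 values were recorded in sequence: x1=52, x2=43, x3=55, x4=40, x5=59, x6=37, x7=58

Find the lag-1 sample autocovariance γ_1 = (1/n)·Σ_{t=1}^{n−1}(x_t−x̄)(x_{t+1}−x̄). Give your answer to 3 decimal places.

-60.636

Mean x̄ = (52 + 43 + 55 + 40 + 59 + 37 + 58)/7 = 49.1429
Deviations: 2.8571, -6.1429, 5.8571, -9.1429, 9.8571, -12.1429, 8.8571
Σ_{t=1}^{6}(x_t−x̄)(x_{t+1}−x̄) = -424.4490
γ_1 = -424.4490 / 7 = -60.636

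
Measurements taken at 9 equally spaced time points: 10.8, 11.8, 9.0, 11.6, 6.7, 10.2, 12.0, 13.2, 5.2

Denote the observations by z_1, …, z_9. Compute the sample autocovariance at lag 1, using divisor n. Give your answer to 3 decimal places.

Mean z̄ = (10.8 + 11.8 + 9.0 + 11.6 + 6.7 + 10.2 + 12.0 + 13.2 + 5.2)/9 = 10.0556
Σ_{t=1}^{8}(z_t−z̄)(z_{t+1}−z̄) = -16.7131
γ_1 = -16.7131 / 9 = -1.857

-1.857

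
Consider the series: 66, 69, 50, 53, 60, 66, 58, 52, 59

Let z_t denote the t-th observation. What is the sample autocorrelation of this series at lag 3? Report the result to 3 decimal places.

Mean z̄ = (66 + 69 + 50 + 53 + 60 + 66 + 58 + 52 + 59)/9 = 59.2222
Σ(z_t−z̄)(z_{t+3}−z̄) = (-42.1728) + (7.6049) + (-62.5062) + (7.6049) + (-5.6173) + (-1.5062) = -96.5926
Denominator Σ(z_t−z̄)² = 365.5556
r_3 = -96.5926 / 365.5556 = -0.264

-0.264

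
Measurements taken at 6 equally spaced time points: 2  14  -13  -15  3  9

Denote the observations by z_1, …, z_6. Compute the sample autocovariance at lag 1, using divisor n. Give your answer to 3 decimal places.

3.833

Mean z̄ = (2 + 14 − 13 − 15 + 3 + 9)/6 = 0.0000
Deviations: 2.0000, 14.0000, -13.0000, -15.0000, 3.0000, 9.0000
Σ_{t=1}^{5}(z_t−z̄)(z_{t+1}−z̄) = 23.0000
γ_1 = 23.0000 / 6 = 3.833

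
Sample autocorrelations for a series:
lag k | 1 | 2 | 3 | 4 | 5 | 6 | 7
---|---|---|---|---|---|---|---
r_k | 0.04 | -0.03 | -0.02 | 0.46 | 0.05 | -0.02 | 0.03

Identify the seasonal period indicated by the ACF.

4

The largest autocorrelation is r_4 = 0.46; the remaining lags stay at or below 0.05.
The dominant spike at lag 4 indicates a seasonal period of 4.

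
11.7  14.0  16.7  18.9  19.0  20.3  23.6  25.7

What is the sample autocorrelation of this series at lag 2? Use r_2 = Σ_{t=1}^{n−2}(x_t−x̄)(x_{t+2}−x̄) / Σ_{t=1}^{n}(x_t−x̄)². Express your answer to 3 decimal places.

Mean x̄ = (11.7 + 14.0 + 16.7 + 18.9 + 19.0 + 20.3 + 23.6 + 25.7)/8 = 18.7375
Deviations from mean: -7.0375, -4.7375, -2.0375, 0.1625, 0.2625, 1.5625, 4.8625, 6.9625
Σ(x_t−x̄)(x_{t+2}−x̄) = (14.3389) + (-0.7698) + (-0.5348) + (0.2539) + (1.2764) + (10.8789) = 25.4434
Denominator Σ(x_t−x̄)² = 150.7788
r_2 = 25.4434 / 150.7788 = 0.169

0.169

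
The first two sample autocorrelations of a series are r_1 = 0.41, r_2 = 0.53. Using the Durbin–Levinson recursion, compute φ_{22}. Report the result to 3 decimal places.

0.435

φ_{22} = (r_2 − r_1²) / (1 − r_1²)
r_1² = (0.41)² = 0.1681
Numerator = 0.53 − 0.1681 = 0.3619; denominator = 1 − 0.1681 = 0.8319
φ_{22} = 0.3619 / 0.8319 = 0.435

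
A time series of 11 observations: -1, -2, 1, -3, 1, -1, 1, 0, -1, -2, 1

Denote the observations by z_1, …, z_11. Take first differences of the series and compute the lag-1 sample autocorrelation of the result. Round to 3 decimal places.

First differences Δz: -1, 3, -4, 4, -2, 2, -1, -1, -1, 3
Mean of differences = 0.2000
Numerator Σ(Δz_t−Δz̄)(Δz_{t+1}−Δz̄) = -46.0400
Denominator Σ(Δz_t−Δz̄)² = 61.6000
r_1(Δz) = -46.0400 / 61.6000 = -0.747

-0.747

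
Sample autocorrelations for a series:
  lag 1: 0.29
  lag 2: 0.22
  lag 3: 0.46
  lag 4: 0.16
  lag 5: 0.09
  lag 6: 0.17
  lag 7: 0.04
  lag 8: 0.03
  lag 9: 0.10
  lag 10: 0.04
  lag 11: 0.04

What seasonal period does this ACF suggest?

3

The largest autocorrelation is r_3 = 0.46; the remaining lags stay at or below 0.29. The elevated value at lag 1 (0.29), dropping to 0.22 at lag 2, reflects decaying short-term dependence rather than seasonality.
The dominant spike at lag 3 indicates a seasonal period of 3.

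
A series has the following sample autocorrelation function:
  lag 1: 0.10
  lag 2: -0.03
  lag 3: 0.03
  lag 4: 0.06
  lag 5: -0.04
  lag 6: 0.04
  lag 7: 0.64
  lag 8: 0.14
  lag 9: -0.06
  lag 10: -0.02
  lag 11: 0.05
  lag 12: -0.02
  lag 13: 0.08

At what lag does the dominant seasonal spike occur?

The largest autocorrelation is r_7 = 0.64; the remaining lags stay at or below 0.14.
The dominant spike at lag 7 indicates a seasonal period of 7.

7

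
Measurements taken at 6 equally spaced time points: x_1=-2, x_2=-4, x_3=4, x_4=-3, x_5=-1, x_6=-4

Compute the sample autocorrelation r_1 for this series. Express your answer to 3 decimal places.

-0.495

Mean x̄ = (-2 − 4 + 4 − 3 − 1 − 4)/6 = -1.6667
Numerator Σ_{t=1}^{5}(x_t−x̄)(x_{t+1}−x̄) = -22.4444
Denominator Σ(x_t−x̄)² = 45.3333
r_1 = -22.4444 / 45.3333 = -0.495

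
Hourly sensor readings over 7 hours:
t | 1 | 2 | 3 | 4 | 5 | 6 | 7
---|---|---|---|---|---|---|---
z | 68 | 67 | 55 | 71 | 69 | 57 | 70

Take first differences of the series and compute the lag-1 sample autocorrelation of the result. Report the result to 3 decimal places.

First differences Δz: -1, -12, 16, -2, -12, 13
Mean of differences = 0.3333
Numerator Σ(Δz_t−Δz̄)(Δz_{t+1}−Δz̄) = -340.7778
Denominator Σ(Δz_t−Δz̄)² = 717.3333
r_1(Δz) = -340.7778 / 717.3333 = -0.475

-0.475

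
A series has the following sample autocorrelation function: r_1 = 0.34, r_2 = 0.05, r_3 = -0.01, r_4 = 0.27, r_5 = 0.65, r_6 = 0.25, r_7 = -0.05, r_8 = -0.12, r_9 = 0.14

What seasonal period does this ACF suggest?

The largest autocorrelation is r_5 = 0.65; the remaining lags stay at or below 0.34. The elevated value at lag 1 (0.34), dropping to 0.05 at lag 2, reflects decaying short-term dependence rather than seasonality.
The dominant spike at lag 5 indicates a seasonal period of 5.

5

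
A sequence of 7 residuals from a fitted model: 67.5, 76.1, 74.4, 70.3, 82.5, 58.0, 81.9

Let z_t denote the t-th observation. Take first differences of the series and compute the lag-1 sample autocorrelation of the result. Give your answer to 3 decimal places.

-0.656

First differences Δz: 8.6, -1.7, -4.1, 12.2, -24.5, 23.9
Mean of differences = 2.4000
Numerator Σ(Δz_t−Δz̄)(Δz_{t+1}−Δz̄) = -904.4400
Denominator Σ(Δz_t−Δz̄)² = 1379.4000
r_1(Δz) = -904.4400 / 1379.4000 = -0.656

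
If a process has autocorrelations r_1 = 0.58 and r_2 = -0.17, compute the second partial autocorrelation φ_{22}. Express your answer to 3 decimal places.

φ_{22} = (r_2 − r_1²) / (1 − r_1²)
r_1² = (0.58)² = 0.3364
Numerator = -0.17 − 0.3364 = -0.5064; denominator = 1 − 0.3364 = 0.6636
φ_{22} = -0.5064 / 0.6636 = -0.763

-0.763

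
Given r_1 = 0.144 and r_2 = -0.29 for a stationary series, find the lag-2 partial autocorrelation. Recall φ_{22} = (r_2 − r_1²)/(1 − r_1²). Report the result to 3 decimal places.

φ_{22} = (r_2 − r_1²) / (1 − r_1²)
r_1² = (0.144)² = 0.020736
Numerator = -0.29 − 0.0207 = -0.3107; denominator = 1 − 0.0207 = 0.9793
φ_{22} = -0.3107 / 0.9793 = -0.317

-0.317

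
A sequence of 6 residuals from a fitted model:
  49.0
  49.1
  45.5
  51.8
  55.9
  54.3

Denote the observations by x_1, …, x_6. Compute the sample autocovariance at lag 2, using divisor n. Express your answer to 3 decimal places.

Mean x̄ = (49.0 + 49.1 + 45.5 + 51.8 + 55.9 + 54.3)/6 = 50.9333
Deviations: -1.9333, -1.8333, -5.4333, 0.8667, 4.9667, 3.3667
Σ_{t=1}^{4}(x_t−x̄)(x_{t+2}−x̄) = -15.1522
γ_2 = -15.1522 / 6 = -2.525

-2.525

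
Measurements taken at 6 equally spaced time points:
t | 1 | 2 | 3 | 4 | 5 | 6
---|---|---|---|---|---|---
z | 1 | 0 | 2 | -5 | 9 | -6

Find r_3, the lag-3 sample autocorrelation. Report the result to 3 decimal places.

-0.116

Mean z̄ = (1 + 0 + 2 − 5 + 9 − 6)/6 = 0.1667
Deviations from mean: 0.8333, -0.1667, 1.8333, -5.1667, 8.8333, -6.1667
Numerator Σ_{t=1}^{3}(z_t−z̄)(z_{t+3}−z̄) = -17.0833
Denominator Σ(z_t−z̄)² = 146.8333
r_3 = -17.0833 / 146.8333 = -0.116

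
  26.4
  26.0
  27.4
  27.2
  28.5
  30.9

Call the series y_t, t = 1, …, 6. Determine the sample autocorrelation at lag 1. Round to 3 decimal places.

0.322

Mean ȳ = (26.4 + 26.0 + 27.4 + 27.2 + 28.5 + 30.9)/6 = 27.7333
Σ(y_t−ȳ)(y_{t+1}−ȳ) = (2.3111) + (0.5778) + (0.1778) + (-0.4089) + (2.4278) = 5.0856
Denominator Σ(y_t−ȳ)² = 15.7933
r_1 = 5.0856 / 15.7933 = 0.322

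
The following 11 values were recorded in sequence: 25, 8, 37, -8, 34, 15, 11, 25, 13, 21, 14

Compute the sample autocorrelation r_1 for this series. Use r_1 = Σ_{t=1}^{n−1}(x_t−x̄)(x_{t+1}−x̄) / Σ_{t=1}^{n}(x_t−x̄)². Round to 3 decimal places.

-0.820

Mean x̄ = (25 + 8 + 37 − 8 + 34 + 15 + 11 + 25 + 13 + 21 + 14)/11 = 17.7273
Numerator Σ_{t=1}^{10}(x_t−x̄)(x_{t+1}−x̄) = -1309.7107
Denominator Σ(x_t−x̄)² = 1598.1818
r_1 = -1309.7107 / 1598.1818 = -0.820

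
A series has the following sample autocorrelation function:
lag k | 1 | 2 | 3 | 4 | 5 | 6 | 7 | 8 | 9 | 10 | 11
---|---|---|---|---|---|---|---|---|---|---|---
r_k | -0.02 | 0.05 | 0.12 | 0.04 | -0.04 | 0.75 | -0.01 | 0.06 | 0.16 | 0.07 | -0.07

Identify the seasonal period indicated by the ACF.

The largest autocorrelation is r_6 = 0.75; the remaining lags stay at or below 0.16.
The dominant spike at lag 6 indicates a seasonal period of 6.

6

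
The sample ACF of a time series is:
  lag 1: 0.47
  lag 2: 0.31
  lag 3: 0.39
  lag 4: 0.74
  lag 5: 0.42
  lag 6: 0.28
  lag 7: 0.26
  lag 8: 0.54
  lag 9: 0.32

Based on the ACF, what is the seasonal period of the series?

The largest autocorrelation is r_4 = 0.74, with a weaker echo at lag 8 (0.54); the remaining lags stay at or below 0.47. The elevated value at lag 1 (0.47), dropping to 0.31 at lag 2, reflects decaying short-term dependence rather than seasonality.
The dominant spike at lag 4 indicates a seasonal period of 4.

4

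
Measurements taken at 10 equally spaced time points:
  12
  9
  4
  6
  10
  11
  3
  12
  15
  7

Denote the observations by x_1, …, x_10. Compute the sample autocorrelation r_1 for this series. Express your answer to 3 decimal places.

Mean x̄ = (12 + 9 + 4 + 6 + 10 + 11 + 3 + 12 + 15 + 7)/10 = 8.9000
Numerator Σ_{t=1}^{9}(x_t−x̄)(x_{t+1}−x̄) = -10.2100
Denominator Σ(x_t−x̄)² = 132.9000
r_1 = -10.2100 / 132.9000 = -0.077

-0.077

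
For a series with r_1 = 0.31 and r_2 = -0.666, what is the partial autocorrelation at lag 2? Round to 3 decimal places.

-0.843

φ_{22} = (r_2 − r_1²) / (1 − r_1²)
r_1² = (0.31)² = 0.0961
Numerator = -0.666 − 0.0961 = -0.7621; denominator = 1 − 0.0961 = 0.9039
φ_{22} = -0.7621 / 0.9039 = -0.843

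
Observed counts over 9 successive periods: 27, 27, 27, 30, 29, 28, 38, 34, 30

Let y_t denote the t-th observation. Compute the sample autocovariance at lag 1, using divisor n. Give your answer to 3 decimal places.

4.000

Mean ȳ = (27 + 27 + 27 + 30 + 29 + 28 + 38 + 34 + 30)/9 = 30.0000
Σ_{t=1}^{8}(y_t−ȳ)(y_{t+1}−ȳ) = 36.0000
γ_1 = 36.0000 / 9 = 4.000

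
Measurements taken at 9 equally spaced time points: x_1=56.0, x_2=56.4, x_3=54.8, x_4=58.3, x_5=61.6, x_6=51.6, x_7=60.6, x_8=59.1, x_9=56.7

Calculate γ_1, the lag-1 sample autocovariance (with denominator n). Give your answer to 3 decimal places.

-3.684

Mean x̄ = (56.0 + 56.4 + 54.8 + 58.3 + 61.6 + 51.6 + 60.6 + 59.1 + 56.7)/9 = 57.2333
Σ_{t=1}^{8}(x_t−x̄)(x_{t+1}−x̄) = -33.1578
γ_1 = -33.1578 / 9 = -3.684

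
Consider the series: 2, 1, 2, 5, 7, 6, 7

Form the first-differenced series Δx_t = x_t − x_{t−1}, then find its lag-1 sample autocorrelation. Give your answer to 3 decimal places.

0.011

First differences Δx: -1, 1, 3, 2, -1, 1
Mean of differences = 0.8333
Numerator Σ(Δx_t−Δx̄)(Δx_{t+1}−Δx̄) = 0.1389
Denominator Σ(Δx_t−Δx̄)² = 12.8333
r_1(Δx) = 0.1389 / 12.8333 = 0.011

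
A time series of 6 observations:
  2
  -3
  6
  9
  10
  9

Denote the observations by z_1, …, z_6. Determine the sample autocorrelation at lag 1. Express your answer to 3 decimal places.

Mean z̄ = (2 − 3 + 6 + 9 + 10 + 9)/6 = 5.5000
Deviations from mean: -3.5000, -8.5000, 0.5000, 3.5000, 4.5000, 3.5000
Numerator Σ_{t=1}^{5}(z_t−z̄)(z_{t+1}−z̄) = 58.7500
Denominator Σ(z_t−z̄)² = 129.5000
r_1 = 58.7500 / 129.5000 = 0.454

0.454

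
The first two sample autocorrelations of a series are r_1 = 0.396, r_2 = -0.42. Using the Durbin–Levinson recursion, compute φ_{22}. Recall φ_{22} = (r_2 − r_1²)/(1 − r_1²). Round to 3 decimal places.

φ_{22} = (r_2 − r_1²) / (1 − r_1²)
r_1² = (0.396)² = 0.156816
Numerator = -0.42 − 0.1568 = -0.5768; denominator = 1 − 0.1568 = 0.8432
φ_{22} = -0.5768 / 0.8432 = -0.684

-0.684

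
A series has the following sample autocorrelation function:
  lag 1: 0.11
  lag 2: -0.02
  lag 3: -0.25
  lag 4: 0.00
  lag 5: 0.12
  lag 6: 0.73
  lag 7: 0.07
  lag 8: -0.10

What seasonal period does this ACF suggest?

6

The largest autocorrelation is r_6 = 0.73; the remaining lags stay at or below 0.12.
The dominant spike at lag 6 indicates a seasonal period of 6.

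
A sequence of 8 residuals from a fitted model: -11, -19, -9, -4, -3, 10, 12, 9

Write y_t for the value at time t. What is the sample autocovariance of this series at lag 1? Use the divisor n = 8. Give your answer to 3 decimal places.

74.764

Mean ȳ = (-11 − 19 − 9 − 4 − 3 + 10 + 12 + 9)/8 = -1.8750
Σ_{t=1}^{7}(y_t−ȳ)(y_{t+1}−ȳ) = 598.1094
γ_1 = 598.1094 / 8 = 74.764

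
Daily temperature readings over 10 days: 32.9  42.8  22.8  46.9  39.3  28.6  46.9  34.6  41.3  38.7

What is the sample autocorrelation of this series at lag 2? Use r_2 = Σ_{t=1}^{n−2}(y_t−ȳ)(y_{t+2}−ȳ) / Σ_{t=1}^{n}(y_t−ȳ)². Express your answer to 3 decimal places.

0.150

Mean ȳ = (32.9 + 42.8 + 22.8 + 46.9 + 39.3 + 28.6 + 46.9 + 34.6 + 41.3 + 38.7)/10 = 37.4800
Numerator Σ_{t=1}^{8}(y_t−ȳ)(y_{t+2}−ȳ) = 82.1712
Denominator Σ(y_t−ȳ)² = 548.7960
r_2 = 82.1712 / 548.7960 = 0.150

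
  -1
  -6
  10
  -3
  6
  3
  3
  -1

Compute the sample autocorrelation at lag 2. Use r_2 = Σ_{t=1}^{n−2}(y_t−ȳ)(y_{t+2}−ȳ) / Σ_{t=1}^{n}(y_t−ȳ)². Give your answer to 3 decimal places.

Mean ȳ = (-1 − 6 + 10 − 3 + 6 + 3 + 3 − 1)/8 = 1.3750
Deviations from mean: -2.3750, -7.3750, 8.6250, -4.3750, 4.6250, 1.6250, 1.6250, -2.3750
Σ(y_t−ȳ)(y_{t+2}−ȳ) = (-20.4844) + (32.2656) + (39.8906) + (-7.1094) + (7.5156) + (-3.8594) = 48.2188
Denominator Σ(y_t−ȳ)² = 185.8750
r_2 = 48.2188 / 185.8750 = 0.259

0.259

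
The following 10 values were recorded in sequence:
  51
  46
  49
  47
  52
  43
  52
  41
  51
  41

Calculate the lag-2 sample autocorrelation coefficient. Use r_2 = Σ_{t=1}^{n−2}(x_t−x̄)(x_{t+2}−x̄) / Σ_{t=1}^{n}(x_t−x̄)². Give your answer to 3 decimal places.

0.702

Mean x̄ = (51 + 46 + 49 + 47 + 52 + 43 + 52 + 41 + 51 + 41)/10 = 47.3000
Numerator Σ_{t=1}^{8}(x_t−x̄)(x_{t+2}−x̄) = 122.2200
Denominator Σ(x_t−x̄)² = 174.1000
r_2 = 122.2200 / 174.1000 = 0.702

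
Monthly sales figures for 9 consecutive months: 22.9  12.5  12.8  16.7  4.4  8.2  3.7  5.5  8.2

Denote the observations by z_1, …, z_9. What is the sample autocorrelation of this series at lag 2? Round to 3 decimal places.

Mean z̄ = (22.9 + 12.5 + 12.8 + 16.7 + 4.4 + 8.2 + 3.7 + 5.5 + 8.2)/9 = 10.5444
Numerator Σ_{t=1}^{7}(z_t−z̄)(z_{t+2}−z̄) = 81.5438
Denominator Σ(z_t−z̄)² = 320.5022
r_2 = 81.5438 / 320.5022 = 0.254

0.254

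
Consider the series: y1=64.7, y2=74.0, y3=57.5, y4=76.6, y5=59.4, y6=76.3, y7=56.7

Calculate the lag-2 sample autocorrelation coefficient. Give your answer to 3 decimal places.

Mean ȳ = (64.7 + 74.0 + 57.5 + 76.6 + 59.4 + 76.3 + 56.7)/7 = 66.4571
Deviations from mean: -1.7571, 7.5429, -8.9571, 10.1429, -7.0571, 9.8429, -9.7571
Numerator Σ_{t=1}^{5}(y_t−ȳ)(y_{t+2}−ȳ) = 324.1492
Denominator Σ(y_t−ȳ)² = 484.9771
r_2 = 324.1492 / 484.9771 = 0.668

0.668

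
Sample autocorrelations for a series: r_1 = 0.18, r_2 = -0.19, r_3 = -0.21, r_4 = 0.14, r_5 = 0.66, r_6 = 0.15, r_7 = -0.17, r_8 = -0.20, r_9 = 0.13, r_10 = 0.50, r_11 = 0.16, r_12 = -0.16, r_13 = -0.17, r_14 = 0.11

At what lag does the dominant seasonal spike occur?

The largest autocorrelation is r_5 = 0.66, with a weaker echo at lag 10 (0.50); the remaining lags stay at or below 0.18.
The dominant spike at lag 5 indicates a seasonal period of 5.

5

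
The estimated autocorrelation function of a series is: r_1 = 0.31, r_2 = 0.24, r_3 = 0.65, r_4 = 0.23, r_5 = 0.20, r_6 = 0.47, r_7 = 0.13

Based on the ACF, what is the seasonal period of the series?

3

The largest autocorrelation is r_3 = 0.65, with a weaker echo at lag 6 (0.47); the remaining lags stay at or below 0.31. The elevated value at lag 1 (0.31), dropping to 0.24 at lag 2, reflects decaying short-term dependence rather than seasonality.
The dominant spike at lag 3 indicates a seasonal period of 3.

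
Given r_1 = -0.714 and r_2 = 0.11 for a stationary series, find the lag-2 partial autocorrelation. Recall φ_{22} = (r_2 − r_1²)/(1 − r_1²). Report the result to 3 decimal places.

-0.816

φ_{22} = (r_2 − r_1²) / (1 − r_1²)
r_1² = (-0.714)² = 0.509796
Numerator = 0.11 − 0.5098 = -0.3998; denominator = 1 − 0.5098 = 0.4902
φ_{22} = -0.3998 / 0.4902 = -0.816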